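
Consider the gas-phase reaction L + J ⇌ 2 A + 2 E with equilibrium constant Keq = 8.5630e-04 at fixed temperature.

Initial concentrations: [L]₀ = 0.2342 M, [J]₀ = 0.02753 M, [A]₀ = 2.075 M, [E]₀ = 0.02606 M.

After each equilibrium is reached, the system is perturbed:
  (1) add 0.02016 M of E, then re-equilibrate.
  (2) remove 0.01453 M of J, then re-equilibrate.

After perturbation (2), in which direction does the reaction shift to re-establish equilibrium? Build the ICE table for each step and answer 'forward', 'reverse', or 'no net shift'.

Direction: reverse

Q₀ = 0.4535 vs Keq = 8.5630e-04 ⇒ Q>K, reverse
Step 1:
                    L           J           A           E
  Initial      0.2342     0.02753       2.075     0.02606
  Change      0.01232     0.01232    -0.02465    -0.02465
  Equil        0.2465     0.03985        2.05    0.001415
  solve Keq expr → x = -0.01232; check Q = 8.5630e-04
Then add 0.02016 M of E.
Step 2:
                    L           J           A           E
  Initial      0.2465     0.03985        2.05     0.02157
  Change     0.009973    0.009973    -0.01995    -0.01995
  Equil        0.2565     0.04983        2.03    0.001629
  solve Keq expr → x = -0.009973; check Q = 8.5630e-04
Then remove 0.01453 M of J.
Step 3:
                    L           J           A           E
  Initial      0.2565      0.0353        2.03    0.001629
  Change   1.2750e-04  1.2750e-04 -2.5500e-04 -2.5500e-04
  Equil        0.2566     0.03542        2.03    0.001374
  solve Keq expr → x = -1.2750e-04; check Q = 8.5630e-04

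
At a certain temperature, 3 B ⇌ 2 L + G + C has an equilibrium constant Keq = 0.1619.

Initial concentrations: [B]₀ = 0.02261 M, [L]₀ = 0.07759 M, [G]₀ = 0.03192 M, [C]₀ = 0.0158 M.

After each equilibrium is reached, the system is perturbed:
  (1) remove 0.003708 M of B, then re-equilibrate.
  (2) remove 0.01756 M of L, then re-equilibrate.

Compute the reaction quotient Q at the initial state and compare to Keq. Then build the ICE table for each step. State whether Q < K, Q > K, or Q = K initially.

Q₀ = 0.2627; Q > K (proceeds reverse)

Q₀ = 0.2627 vs Keq = 0.1619 ⇒ Q>K, reverse
Step 1:
                   B          L          G          C
  Initial    0.02261    0.07759    0.03192     0.0158
  Change    0.002767  -0.001845 -9.2237e-04 -9.2237e-04
  Equil      0.02538    0.07575      0.031    0.01488
  solve Keq expr → x = -9.2237e-04; check Q = 0.1619
Then remove 0.003708 M of B.
Step 2:
                   B          L          G          C
  Initial    0.02167    0.07575      0.031    0.01488
  Change    0.002596  -0.001731 -8.6526e-04 -8.6526e-04
  Equil      0.02426    0.07401    0.03013    0.01401
  solve Keq expr → x = -8.6526e-04; check Q = 0.1619
Then remove 0.01756 M of L.
Step 3:
                   B          L          G          C
  Initial    0.02426    0.05645    0.03013    0.01401
  Change    -0.00287   0.001914 9.5676e-04 9.5676e-04
  Equil      0.02139    0.05837    0.03109    0.01497
  solve Keq expr → x = 9.5676e-04; check Q = 0.1619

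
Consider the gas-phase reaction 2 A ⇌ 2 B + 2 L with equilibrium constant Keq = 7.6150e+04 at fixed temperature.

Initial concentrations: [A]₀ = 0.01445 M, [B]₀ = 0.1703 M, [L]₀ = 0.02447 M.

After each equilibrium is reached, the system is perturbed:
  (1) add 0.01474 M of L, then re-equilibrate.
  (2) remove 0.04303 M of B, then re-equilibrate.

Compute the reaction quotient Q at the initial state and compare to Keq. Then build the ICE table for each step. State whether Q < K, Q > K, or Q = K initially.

Q₀ = 0.08317 vs Keq = 7.6150e+04 ⇒ Q<K, forward
Step 1:
                  A         B         L
  init      0.01445    0.1703   0.02447
  Δ        -0.01442   0.01442   0.01442
  eq      2.6036e-05    0.1847   0.03889
  solve Keq expr → x = 0.007212; check Q = 7.6150e+04
Then add 0.01474 M of L.
Step 2:
                  A         B         L
  init    2.6036e-05    0.1847   0.05363
  Δ       9.8585e-06 -9.8585e-06 -9.8585e-06
  eq      3.5894e-05    0.1847   0.05362
  solve Keq expr → x = -4.9292e-06; check Q = 7.6150e+04
Then remove 0.04303 M of B.
Step 3:
                  A         B         L
  init    3.5894e-05    0.1417   0.05362
  Δ       -8.3558e-06 8.3558e-06 8.3558e-06
  eq      2.7538e-05    0.1417   0.05363
  solve Keq expr → x = 4.1779e-06; check Q = 7.6150e+04

Q₀ = 0.08317; Q < K (proceeds forward)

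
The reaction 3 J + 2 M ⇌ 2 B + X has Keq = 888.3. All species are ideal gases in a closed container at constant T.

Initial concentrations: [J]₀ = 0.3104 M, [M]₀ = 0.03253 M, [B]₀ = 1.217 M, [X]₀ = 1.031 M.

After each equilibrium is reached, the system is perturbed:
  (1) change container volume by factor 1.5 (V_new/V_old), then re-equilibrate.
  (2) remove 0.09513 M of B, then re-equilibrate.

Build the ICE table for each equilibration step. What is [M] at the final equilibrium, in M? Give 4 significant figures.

Q₀ = 4.8251e+04 vs Keq = 888.3 ⇒ Q>K, reverse
Step 1:
                  J         M         B         X
  Initial    0.3104   0.03253     1.217     1.031
  Change     0.1382   0.09213  -0.09213  -0.04607
  Equil      0.4486    0.1247     1.125    0.9849
  solve Keq expr → x = -0.04607; check Q = 888.3
Then change container volume by factor 1.5 (V_new/V_old).
Step 2:
                  J         M         B         X
  Initial    0.2991   0.08311    0.7499    0.6566
  Change    0.03096   0.02064  -0.02064  -0.01032
  Equil        0.33    0.1038    0.7293    0.6463
  solve Keq expr → x = -0.01032; check Q = 888.3
Then remove 0.09513 M of B.
Step 3:
                  J         M         B         X
  Initial      0.33    0.1038    0.6341    0.6463
  Change    -0.0111   -0.0074    0.0074    0.0037
  Equil      0.3189   0.09635    0.6415      0.65
  solve Keq expr → x = 0.0037; check Q = 888.3

[M]_eq = 0.09635 M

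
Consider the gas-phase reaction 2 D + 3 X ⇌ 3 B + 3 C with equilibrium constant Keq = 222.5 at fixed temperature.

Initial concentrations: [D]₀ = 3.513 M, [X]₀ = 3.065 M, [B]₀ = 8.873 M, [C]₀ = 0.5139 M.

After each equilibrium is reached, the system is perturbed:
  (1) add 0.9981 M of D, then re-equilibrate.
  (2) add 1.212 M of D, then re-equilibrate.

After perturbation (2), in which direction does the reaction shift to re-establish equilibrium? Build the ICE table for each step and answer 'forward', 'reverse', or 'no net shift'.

Q₀ = 0.2668 vs Keq = 222.5 ⇒ Q<K, forward
Step 1:
                  D         X         B         C
  Initial     3.513     3.065     8.873    0.5139
  Change    -0.9164    -1.375     1.375     1.375
  Equil       2.597      1.69     10.25     1.888
  solve Keq expr → x = 0.4582; check Q = 222.5
Then add 0.9981 M of D.
Step 2:
                  D         X         B         C
  Initial     3.595      1.69     10.25     1.888
  Change    -0.1069   -0.1604    0.1604    0.1604
  Equil       3.488      1.53     10.41     2.049
  solve Keq expr → x = 0.05346; check Q = 222.5
Then add 1.212 M of D.
Step 3:
                  D         X         B         C
  Initial       4.7      1.53     10.41     2.049
  Change   -0.09822   -0.1473    0.1473    0.1473
  Equil       4.602     1.383     10.56     2.196
  solve Keq expr → x = 0.04911; check Q = 222.5

Direction: forward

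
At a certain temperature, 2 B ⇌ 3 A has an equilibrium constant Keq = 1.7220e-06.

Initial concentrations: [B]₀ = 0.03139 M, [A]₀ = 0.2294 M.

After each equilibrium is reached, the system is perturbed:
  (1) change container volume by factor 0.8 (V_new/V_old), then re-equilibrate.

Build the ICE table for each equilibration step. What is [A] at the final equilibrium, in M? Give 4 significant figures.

[A]_eq = 0.004466 M

Q₀ = 12.25 vs Keq = 1.7220e-06 ⇒ Q>K, reverse
Step 1:
                  B         A
  Initial   0.03139    0.2294
  Change     0.1504   -0.2256
  Equil      0.1818  0.003846
  solve Keq expr → x = -0.07518; check Q = 1.7220e-06
Then change container volume by factor 0.8 (V_new/V_old).
Step 2:
                  B         A
  Initial    0.2272  0.004807
  Change  2.2775e-04 -3.4163e-04
  Equil      0.2274  0.004466
  solve Keq expr → x = -1.1388e-04; check Q = 1.7220e-06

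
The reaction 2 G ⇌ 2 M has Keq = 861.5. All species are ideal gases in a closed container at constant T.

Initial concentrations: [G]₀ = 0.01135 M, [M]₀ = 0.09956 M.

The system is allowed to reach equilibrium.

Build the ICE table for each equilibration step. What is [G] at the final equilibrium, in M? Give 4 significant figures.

Q₀ = 76.94 vs Keq = 861.5 ⇒ Q<K, forward
Step 1:
                    G           M
  init        0.01135     0.09956
  Δ         -0.007696    0.007696
  eq         0.003654      0.1073
  solve Keq expr → x = 0.003848; check Q = 861.5

[G]_eq = 0.003654 M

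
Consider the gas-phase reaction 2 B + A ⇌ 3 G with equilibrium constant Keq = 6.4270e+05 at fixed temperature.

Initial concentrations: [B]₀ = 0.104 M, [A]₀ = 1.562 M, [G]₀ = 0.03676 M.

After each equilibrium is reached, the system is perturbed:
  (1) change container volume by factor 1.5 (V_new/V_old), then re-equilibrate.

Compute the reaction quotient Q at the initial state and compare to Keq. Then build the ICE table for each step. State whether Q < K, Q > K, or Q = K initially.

Q₀ = 0.00294; Q < K (proceeds forward)

Q₀ = 0.00294 vs Keq = 6.4270e+05 ⇒ Q<K, forward
Step 1:
                  B         A         G
  I           0.104     1.562   0.03676
  C         -0.1039  -0.05196    0.1559
  E       8.5821e-05      1.51    0.1926
  solve Keq expr → x = 0.05196; check Q = 6.4270e+05
Then change container volume by factor 1.5 (V_new/V_old).
Step 2:
                  B         A         G
  I       5.7214e-05     1.007    0.1284
  C               0         0         0
  E       5.7214e-05     1.007    0.1284
  solve Keq expr → x = 0; check Q = 6.4270e+05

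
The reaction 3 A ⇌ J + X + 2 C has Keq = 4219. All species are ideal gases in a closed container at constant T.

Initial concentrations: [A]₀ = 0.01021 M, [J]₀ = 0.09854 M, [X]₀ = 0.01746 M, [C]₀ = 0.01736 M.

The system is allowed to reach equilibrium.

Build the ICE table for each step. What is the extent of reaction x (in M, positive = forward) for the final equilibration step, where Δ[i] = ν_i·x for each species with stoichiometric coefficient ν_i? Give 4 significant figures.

Q₀ = 0.4872 vs Keq = 4219 ⇒ Q<K, forward
Step 1:
                    A           J           X           C
  init        0.01021     0.09854     0.01746     0.01736
  Δ         -0.009556    0.003185    0.003185     0.00637
  eq       6.5446e-04      0.1017     0.02065     0.02373
  solve Keq expr → x = 0.003185; check Q = 4219

x = 0.003185 M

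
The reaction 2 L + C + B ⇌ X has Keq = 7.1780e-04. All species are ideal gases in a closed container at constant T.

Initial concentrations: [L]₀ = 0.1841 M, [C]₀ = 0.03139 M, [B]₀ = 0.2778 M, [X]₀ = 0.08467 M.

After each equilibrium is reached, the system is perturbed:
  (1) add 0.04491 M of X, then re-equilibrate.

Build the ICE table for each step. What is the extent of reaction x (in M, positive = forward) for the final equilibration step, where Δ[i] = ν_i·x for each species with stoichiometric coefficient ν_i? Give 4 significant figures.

Q₀ = 286.5 vs Keq = 7.1780e-04 ⇒ Q>K, reverse
Step 1:
                   L          C          B          X
  I           0.1841    0.03139     0.2778    0.08467
  C           0.1693    0.08467    0.08467   -0.08467
  E           0.3534     0.1161     0.3625 3.7718e-06
  solve Keq expr → x = -0.08467; check Q = 7.1780e-04
Then add 0.04491 M of X.
Step 2:
                   L          C          B          X
  I           0.3534     0.1161     0.3625    0.04491
  C          0.08981     0.0449     0.0449    -0.0449
  E           0.4432      0.161     0.4074 9.2469e-06
  solve Keq expr → x = -0.0449; check Q = 7.1780e-04

x = -0.0449 M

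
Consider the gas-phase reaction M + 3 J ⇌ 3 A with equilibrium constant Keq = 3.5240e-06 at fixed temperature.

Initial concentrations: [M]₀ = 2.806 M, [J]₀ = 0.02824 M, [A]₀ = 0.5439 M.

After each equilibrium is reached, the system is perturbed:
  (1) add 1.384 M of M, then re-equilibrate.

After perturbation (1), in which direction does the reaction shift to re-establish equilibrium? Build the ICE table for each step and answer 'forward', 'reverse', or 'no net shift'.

Direction: forward

Q₀ = 2546 vs Keq = 3.5240e-06 ⇒ Q>K, reverse
Step 1:
                  M         J         A
  init        2.806   0.02824    0.5439
  Δ          0.1772    0.5316   -0.5316
  eq          2.983    0.5599   0.01226
  solve Keq expr → x = -0.1772; check Q = 3.5240e-06
Then add 1.384 M of M.
Step 2:
                  M         J         A
  init        4.367    0.5599   0.01226
  Δ       -5.4019e-04 -0.001621  0.001621
  eq          4.367    0.5583   0.01389
  solve Keq expr → x = 5.4019e-04; check Q = 3.5240e-06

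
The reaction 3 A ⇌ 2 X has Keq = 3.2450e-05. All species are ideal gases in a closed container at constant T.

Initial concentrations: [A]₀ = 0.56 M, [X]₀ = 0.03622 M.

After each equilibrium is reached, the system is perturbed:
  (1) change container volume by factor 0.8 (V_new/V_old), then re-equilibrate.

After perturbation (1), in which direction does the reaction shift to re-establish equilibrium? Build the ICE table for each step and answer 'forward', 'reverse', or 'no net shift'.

Q₀ = 0.00747 vs Keq = 3.2450e-05 ⇒ Q>K, reverse
Step 1:
                  A         X
  init         0.56   0.03622
  Δ         0.05026   -0.0335
  eq         0.6103  0.002716
  solve Keq expr → x = -0.01675; check Q = 3.2450e-05
Then change container volume by factor 0.8 (V_new/V_old).
Step 2:
                  A         X
  init       0.7628  0.003395
  Δ       -5.9436e-04 3.9624e-04
  eq         0.7622  0.003791
  solve Keq expr → x = 1.9812e-04; check Q = 3.2450e-05

Direction: forward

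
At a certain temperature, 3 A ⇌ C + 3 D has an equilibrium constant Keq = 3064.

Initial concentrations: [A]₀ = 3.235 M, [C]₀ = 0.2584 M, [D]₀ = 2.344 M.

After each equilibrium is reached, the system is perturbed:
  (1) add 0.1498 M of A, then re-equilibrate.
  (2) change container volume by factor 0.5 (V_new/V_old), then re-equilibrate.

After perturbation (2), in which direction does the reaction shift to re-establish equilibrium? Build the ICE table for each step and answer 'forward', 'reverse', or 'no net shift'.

Q₀ = 0.0983 vs Keq = 3064 ⇒ Q<K, forward
Step 1:
                    A           C           D
  Initial       3.235      0.2584       2.344
  Change       -2.854      0.9512       2.854
  Equil        0.3813        1.21       5.198
  solve Keq expr → x = 0.9512; check Q = 3064
Then add 0.1498 M of A.
Step 2:
                    A           C           D
  Initial      0.5311        1.21       5.198
  Change      -0.1351     0.04503      0.1351
  Equil         0.396       1.255       5.333
  solve Keq expr → x = 0.04503; check Q = 3064
Then change container volume by factor 0.5 (V_new/V_old).
Step 3:
                    A           C           D
  Initial       0.792       2.509       10.67
  Change        0.181    -0.06033      -0.181
  Equil         0.973       2.449       10.48
  solve Keq expr → x = -0.06033; check Q = 3064

Direction: reverse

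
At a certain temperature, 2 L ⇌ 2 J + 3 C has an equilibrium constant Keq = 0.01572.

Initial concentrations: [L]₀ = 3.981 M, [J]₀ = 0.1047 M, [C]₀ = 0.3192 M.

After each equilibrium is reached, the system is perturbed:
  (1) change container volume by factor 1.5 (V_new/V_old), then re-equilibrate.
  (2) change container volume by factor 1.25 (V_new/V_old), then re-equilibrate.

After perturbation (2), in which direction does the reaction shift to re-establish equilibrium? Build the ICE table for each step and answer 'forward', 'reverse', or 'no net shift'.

Q₀ = 2.2496e-05 vs Keq = 0.01572 ⇒ Q<K, forward
Step 1:
                   L          J          C
  init         3.981     0.1047     0.3192
  Δ           -0.402      0.402      0.603
  eq           3.579     0.5067     0.9222
  solve Keq expr → x = 0.201; check Q = 0.01572
Then change container volume by factor 1.5 (V_new/V_old).
Step 2:
                   L          J          C
  init         2.386     0.3378     0.6148
  Δ         -0.09623    0.09623     0.1444
  eq            2.29      0.434     0.7592
  solve Keq expr → x = 0.04812; check Q = 0.01572
Then change container volume by factor 1.25 (V_new/V_old).
Step 3:
                   L          J          C
  init         1.832     0.3472     0.6073
  Δ         -0.04966    0.04966    0.07449
  eq           1.782     0.3969     0.6818
  solve Keq expr → x = 0.02483; check Q = 0.01572

Direction: forward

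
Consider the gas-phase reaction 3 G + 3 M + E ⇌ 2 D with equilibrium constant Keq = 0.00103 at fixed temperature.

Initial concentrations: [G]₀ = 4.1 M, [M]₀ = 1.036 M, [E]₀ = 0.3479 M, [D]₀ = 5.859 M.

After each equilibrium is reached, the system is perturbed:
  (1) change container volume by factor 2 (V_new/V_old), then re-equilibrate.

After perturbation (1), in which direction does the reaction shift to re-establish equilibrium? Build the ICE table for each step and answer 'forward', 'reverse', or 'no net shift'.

Q₀ = 1.288 vs Keq = 0.00103 ⇒ Q>K, reverse
Step 1:
                  G         M         E         D
  I             4.1     1.036    0.3479     5.859
  C           2.568     2.568    0.8559    -1.712
  E           6.668     3.604     1.204     4.147
  solve Keq expr → x = -0.8559; check Q = 0.00103
Then change container volume by factor 2 (V_new/V_old).
Step 2:
                  G         M         E         D
  I           3.334     1.802    0.6019     2.074
  C           1.045     1.045    0.3483   -0.6967
  E           4.379     2.847    0.9502     1.377
  solve Keq expr → x = -0.3483; check Q = 0.00103

Direction: reverse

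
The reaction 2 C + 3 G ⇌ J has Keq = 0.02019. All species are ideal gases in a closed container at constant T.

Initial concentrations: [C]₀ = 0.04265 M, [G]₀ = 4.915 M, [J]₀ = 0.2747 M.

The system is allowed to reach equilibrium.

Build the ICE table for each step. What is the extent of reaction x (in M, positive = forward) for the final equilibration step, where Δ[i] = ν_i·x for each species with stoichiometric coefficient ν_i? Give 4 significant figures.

Q₀ = 1.272 vs Keq = 0.02019 ⇒ Q>K, reverse
Step 1:
                   C          G          J
  Initial    0.04265      4.915     0.2747
  Change       0.203     0.3045    -0.1015
  Equil       0.2456      5.219     0.1732
  solve Keq expr → x = -0.1015; check Q = 0.02019

x = -0.1015 M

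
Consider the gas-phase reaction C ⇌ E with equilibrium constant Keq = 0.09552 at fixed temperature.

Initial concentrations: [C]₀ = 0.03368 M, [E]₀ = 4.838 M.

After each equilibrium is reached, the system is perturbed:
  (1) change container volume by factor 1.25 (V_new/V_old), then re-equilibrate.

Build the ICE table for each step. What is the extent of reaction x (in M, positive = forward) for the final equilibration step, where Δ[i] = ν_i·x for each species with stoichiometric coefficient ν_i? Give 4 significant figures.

Q₀ = 143.6 vs Keq = 0.09552 ⇒ Q>K, reverse
Step 1:
                   C          E
  Initial    0.03368      4.838
  Change       4.413     -4.413
  Equil        4.447     0.4248
  solve Keq expr → x = -4.413; check Q = 0.09552
Then change container volume by factor 1.25 (V_new/V_old).
Step 2:
                   C          E
  Initial      3.558     0.3398
  Change           0          0
  Equil        3.558     0.3398
  solve Keq expr → x = 0; check Q = 0.09552

x = 0 M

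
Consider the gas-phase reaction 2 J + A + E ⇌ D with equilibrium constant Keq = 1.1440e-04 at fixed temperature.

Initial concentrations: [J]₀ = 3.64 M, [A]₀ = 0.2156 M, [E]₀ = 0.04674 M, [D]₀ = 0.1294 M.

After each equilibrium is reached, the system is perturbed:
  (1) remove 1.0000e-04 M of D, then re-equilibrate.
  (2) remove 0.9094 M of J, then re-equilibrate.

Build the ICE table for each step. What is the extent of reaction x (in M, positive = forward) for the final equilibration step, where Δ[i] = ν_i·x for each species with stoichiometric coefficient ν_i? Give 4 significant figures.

Q₀ = 0.9692 vs Keq = 1.1440e-04 ⇒ Q>K, reverse
Step 1:
                  J         A         E         D
  I            3.64    0.2156   0.04674    0.1294
  C          0.2586    0.1293    0.1293   -0.1293
  E           3.899    0.3449     0.176 1.0557e-04
  solve Keq expr → x = -0.1293; check Q = 1.1440e-04
Then remove 1.0000e-04 M of D.
Step 2:
                  J         A         E         D
  I           3.899    0.3449     0.176 5.5662e-06
  C       -1.9980e-04 -9.9899e-05 -9.9899e-05 9.9899e-05
  E           3.898    0.3448    0.1759 1.0546e-04
  solve Keq expr → x = 9.9899e-05; check Q = 1.1440e-04
Then remove 0.9094 M of J.
Step 3:
                  J         A         E         D
  I           2.989    0.3448    0.1759 1.0546e-04
  C       8.6878e-05 4.3439e-05 4.3439e-05 -4.3439e-05
  E           2.989    0.3448     0.176 6.2026e-05
  solve Keq expr → x = -4.3439e-05; check Q = 1.1440e-04

x = -4.3439e-05 M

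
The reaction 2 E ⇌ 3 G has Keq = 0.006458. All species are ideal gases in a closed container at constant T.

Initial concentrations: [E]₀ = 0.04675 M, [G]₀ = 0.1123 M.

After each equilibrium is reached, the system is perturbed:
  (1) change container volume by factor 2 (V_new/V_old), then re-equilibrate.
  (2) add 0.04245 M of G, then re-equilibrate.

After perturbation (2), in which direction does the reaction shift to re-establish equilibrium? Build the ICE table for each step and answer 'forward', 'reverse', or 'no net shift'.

Q₀ = 0.648 vs Keq = 0.006458 ⇒ Q>K, reverse
Step 1:
                  E         G
  Initial   0.04675    0.1123
  Change     0.0489  -0.07335
  Equil     0.09565   0.03895
  solve Keq expr → x = -0.02445; check Q = 0.006458
Then change container volume by factor 2 (V_new/V_old).
Step 2:
                  E         G
  Initial   0.04783   0.01947
  Change  -0.002743  0.004114
  Equil     0.04508   0.02359
  solve Keq expr → x = 0.001371; check Q = 0.006458
Then add 0.04245 M of G.
Step 3:
                  E         G
  Initial   0.04508   0.06604
  Change    0.02327  -0.03491
  Equil     0.06835   0.03113
  solve Keq expr → x = -0.01164; check Q = 0.006458

Direction: reverse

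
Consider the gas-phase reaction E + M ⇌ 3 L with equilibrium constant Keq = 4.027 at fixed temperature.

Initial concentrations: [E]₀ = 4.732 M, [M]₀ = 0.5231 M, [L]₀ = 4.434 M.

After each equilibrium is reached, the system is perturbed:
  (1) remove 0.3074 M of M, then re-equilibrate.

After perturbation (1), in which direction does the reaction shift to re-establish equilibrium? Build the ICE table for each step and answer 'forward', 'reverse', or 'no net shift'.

Direction: reverse

Q₀ = 35.22 vs Keq = 4.027 ⇒ Q>K, reverse
Step 1:
                   E          M          L
  init         4.732     0.5231      4.434
  Δ            0.537      0.537     -1.611
  eq           5.269       1.06      2.823
  solve Keq expr → x = -0.537; check Q = 4.027
Then remove 0.3074 M of M.
Step 2:
                   E          M          L
  init         5.269     0.7527      2.823
  Δ          0.07173    0.07173    -0.2152
  eq           5.341     0.8245      2.608
  solve Keq expr → x = -0.07173; check Q = 4.027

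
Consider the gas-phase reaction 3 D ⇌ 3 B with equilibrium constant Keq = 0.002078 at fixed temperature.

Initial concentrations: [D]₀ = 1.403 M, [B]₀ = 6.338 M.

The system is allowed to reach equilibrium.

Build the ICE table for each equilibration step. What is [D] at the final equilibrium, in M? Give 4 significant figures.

[D]_eq = 6.865 M

Q₀ = 92.19 vs Keq = 0.002078 ⇒ Q>K, reverse
Step 1:
                  D         B
  Initial     1.403     6.338
  Change      5.462    -5.462
  Equil       6.865     0.876
  solve Keq expr → x = -1.821; check Q = 0.002078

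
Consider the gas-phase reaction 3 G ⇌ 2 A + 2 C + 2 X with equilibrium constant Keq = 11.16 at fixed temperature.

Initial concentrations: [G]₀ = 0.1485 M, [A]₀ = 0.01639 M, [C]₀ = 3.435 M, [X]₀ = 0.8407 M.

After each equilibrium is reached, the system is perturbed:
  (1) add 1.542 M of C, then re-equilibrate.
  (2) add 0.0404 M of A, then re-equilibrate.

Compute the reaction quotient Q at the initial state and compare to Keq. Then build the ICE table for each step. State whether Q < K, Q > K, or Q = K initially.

Q₀ = 0.6841 vs Keq = 11.16 ⇒ Q<K, forward
Step 1:
                  G         A         C         X
  Initial    0.1485   0.01639     3.435    0.8407
  Change   -0.03739   0.02492   0.02492   0.02492
  Equil      0.1111   0.04131      3.46    0.8656
  solve Keq expr → x = 0.01246; check Q = 11.16
Then add 1.542 M of C.
Step 2:
                  G         A         C         X
  Initial    0.1111   0.04131     5.002    0.8656
  Change    0.01166 -0.007771 -0.007771 -0.007771
  Equil      0.1228   0.03354     4.994    0.8579
  solve Keq expr → x = -0.003885; check Q = 11.16
Then add 0.0404 M of A.
Step 3:
                  G         A         C         X
  Initial    0.1228   0.07394     4.994    0.8579
  Change    0.03512  -0.02341  -0.02341  -0.02341
  Equil      0.1579   0.05053     4.971    0.8344
  solve Keq expr → x = -0.01171; check Q = 11.16

Q₀ = 0.6841; Q < K (proceeds forward)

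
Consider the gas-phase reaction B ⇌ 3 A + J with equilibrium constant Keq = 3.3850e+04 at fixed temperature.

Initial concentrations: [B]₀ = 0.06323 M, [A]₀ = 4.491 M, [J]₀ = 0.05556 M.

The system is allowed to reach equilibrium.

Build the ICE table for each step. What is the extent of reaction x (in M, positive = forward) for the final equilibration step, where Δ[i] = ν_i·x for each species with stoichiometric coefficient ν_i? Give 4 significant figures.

x = 0.06287 M

Q₀ = 79.59 vs Keq = 3.3850e+04 ⇒ Q<K, forward
Step 1:
                   B          A          J
  init       0.06323      4.491    0.05556
  Δ         -0.06287     0.1886    0.06287
  eq      3.5854e-04       4.68     0.1184
  solve Keq expr → x = 0.06287; check Q = 3.3850e+04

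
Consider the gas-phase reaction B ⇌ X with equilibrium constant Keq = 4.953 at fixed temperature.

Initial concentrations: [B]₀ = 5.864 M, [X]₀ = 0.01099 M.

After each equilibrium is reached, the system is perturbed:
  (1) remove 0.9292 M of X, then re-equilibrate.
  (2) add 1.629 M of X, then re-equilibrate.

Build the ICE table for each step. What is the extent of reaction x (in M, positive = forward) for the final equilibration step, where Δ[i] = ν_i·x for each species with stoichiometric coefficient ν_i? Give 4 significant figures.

Q₀ = 0.001874 vs Keq = 4.953 ⇒ Q<K, forward
Step 1:
                  B         X
  I           5.864   0.01099
  C          -4.877     4.877
  E          0.9869     4.888
  solve Keq expr → x = 4.877; check Q = 4.953
Then remove 0.9292 M of X.
Step 2:
                  B         X
  I          0.9869     3.959
  C         -0.1561    0.1561
  E          0.8308     4.115
  solve Keq expr → x = 0.1561; check Q = 4.953
Then add 1.629 M of X.
Step 3:
                  B         X
  I          0.8308     5.744
  C          0.2736   -0.2736
  E           1.104      5.47
  solve Keq expr → x = -0.2736; check Q = 4.953

x = -0.2736 M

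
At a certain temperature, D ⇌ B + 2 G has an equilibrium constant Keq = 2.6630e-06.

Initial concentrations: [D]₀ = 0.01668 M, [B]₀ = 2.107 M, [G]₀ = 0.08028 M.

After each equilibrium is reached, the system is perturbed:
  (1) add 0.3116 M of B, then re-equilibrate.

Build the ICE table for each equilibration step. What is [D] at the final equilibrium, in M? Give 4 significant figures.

[D]_eq = 0.05669 M

Q₀ = 0.8141 vs Keq = 2.6630e-06 ⇒ Q>K, reverse
Step 1:
                  D         B         G
  Initial   0.01668     2.107   0.08028
  Change       0.04     -0.04  -0.08001
  Equil     0.05668     2.067 2.7024e-04
  solve Keq expr → x = -0.04; check Q = 2.6630e-06
Then add 0.3116 M of B.
Step 2:
                  D         B         G
  Initial   0.05668     2.379 2.7024e-04
  Change  9.1506e-06 -9.1506e-06 -1.8301e-05
  Equil     0.05669     2.379 2.5194e-04
  solve Keq expr → x = -9.1506e-06; check Q = 2.6630e-06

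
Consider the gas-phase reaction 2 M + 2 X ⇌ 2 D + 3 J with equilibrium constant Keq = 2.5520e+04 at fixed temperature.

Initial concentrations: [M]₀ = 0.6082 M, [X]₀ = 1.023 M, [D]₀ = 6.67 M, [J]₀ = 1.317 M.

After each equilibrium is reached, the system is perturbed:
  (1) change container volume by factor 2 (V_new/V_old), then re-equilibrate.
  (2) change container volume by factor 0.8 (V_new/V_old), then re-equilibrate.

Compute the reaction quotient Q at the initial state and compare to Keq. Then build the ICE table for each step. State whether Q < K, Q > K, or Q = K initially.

Q₀ = 262.5 vs Keq = 2.5520e+04 ⇒ Q<K, forward
Step 1:
                   M          X          D          J
  Initial     0.6082      1.023       6.67      1.317
  Change     -0.4126    -0.4126     0.4126     0.6189
  Equil       0.1956     0.6104      7.083      1.936
  solve Keq expr → x = 0.2063; check Q = 2.5520e+04
Then change container volume by factor 2 (V_new/V_old).
Step 2:
                   M          X          D          J
  Initial    0.09781     0.3052      3.541     0.9679
  Change    -0.01993   -0.01993    0.01993    0.02989
  Equil      0.07789     0.2853      3.561     0.9978
  solve Keq expr → x = 0.009964; check Q = 2.5520e+04
Then change container volume by factor 0.8 (V_new/V_old).
Step 3:
                   M          X          D          J
  Initial    0.09736     0.3566      4.452      1.247
  Change    0.007589   0.007589  -0.007589   -0.01138
  Equil       0.1049     0.3642      4.444      1.236
  solve Keq expr → x = -0.003794; check Q = 2.5520e+04

Q₀ = 262.5; Q < K (proceeds forward)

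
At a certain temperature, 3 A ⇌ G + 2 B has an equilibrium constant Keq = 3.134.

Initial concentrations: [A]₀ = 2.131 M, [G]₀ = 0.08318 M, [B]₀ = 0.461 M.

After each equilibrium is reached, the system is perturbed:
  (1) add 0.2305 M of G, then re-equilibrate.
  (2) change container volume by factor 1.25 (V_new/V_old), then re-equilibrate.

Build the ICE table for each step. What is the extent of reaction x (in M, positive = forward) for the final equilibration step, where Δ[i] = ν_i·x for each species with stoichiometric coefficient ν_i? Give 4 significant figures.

Q₀ = 0.001827 vs Keq = 3.134 ⇒ Q<K, forward
Step 1:
                  A         G         B
  init        2.131   0.08318     0.461
  Δ          -1.424    0.4746    0.9491
  eq         0.7073    0.5577      1.41
  solve Keq expr → x = 0.4746; check Q = 3.134
Then add 0.2305 M of G.
Step 2:
                  A         G         B
  init       0.7073    0.7882      1.41
  Δ         0.06346  -0.02115  -0.04231
  eq         0.7708    0.7671     1.368
  solve Keq expr → x = -0.02115; check Q = 3.134
Then change container volume by factor 1.25 (V_new/V_old).
Step 3:
                  A         G         B
  init       0.6166    0.6137     1.094
  Δ               0         0         0
  eq         0.6166    0.6137     1.094
  solve Keq expr → x = 0; check Q = 3.134

x = 0 M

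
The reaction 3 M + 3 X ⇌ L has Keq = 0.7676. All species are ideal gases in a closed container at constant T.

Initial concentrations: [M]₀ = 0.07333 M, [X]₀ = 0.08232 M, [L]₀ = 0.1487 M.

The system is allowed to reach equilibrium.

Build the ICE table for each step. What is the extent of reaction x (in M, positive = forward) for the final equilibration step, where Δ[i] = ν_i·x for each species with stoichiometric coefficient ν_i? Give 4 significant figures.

Q₀ = 6.7600e+05 vs Keq = 0.7676 ⇒ Q>K, reverse
Step 1:
                    M           X           L
  Initial     0.07333     0.08232      0.1487
  Change       0.4137      0.4137     -0.1379
  Equil         0.487       0.496     0.01082
  solve Keq expr → x = -0.1379; check Q = 0.7676

x = -0.1379 M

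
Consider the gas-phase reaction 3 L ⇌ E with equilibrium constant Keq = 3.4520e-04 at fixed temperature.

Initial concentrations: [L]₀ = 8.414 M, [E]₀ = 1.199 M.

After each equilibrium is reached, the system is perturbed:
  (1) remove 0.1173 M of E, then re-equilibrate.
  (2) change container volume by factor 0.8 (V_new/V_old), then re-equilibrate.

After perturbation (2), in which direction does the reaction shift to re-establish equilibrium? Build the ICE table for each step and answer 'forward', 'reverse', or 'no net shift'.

Q₀ = 0.002013 vs Keq = 3.4520e-04 ⇒ Q>K, reverse
Step 1:
                  L         E
  Initial     8.414     1.199
  Change      2.317   -0.7724
  Equil       10.73    0.4266
  solve Keq expr → x = -0.7724; check Q = 3.4520e-04
Then remove 0.1173 M of E.
Step 2:
                  L         E
  Initial     10.73    0.3093
  Change    -0.2608   0.08694
  Equil       10.47    0.3962
  solve Keq expr → x = 0.08694; check Q = 3.4520e-04
Then change container volume by factor 0.8 (V_new/V_old).
Step 3:
                  L         E
  Initial     13.09    0.4953
  Change    -0.5535    0.1845
  Equil       12.53    0.6798
  solve Keq expr → x = 0.1845; check Q = 3.4520e-04

Direction: forward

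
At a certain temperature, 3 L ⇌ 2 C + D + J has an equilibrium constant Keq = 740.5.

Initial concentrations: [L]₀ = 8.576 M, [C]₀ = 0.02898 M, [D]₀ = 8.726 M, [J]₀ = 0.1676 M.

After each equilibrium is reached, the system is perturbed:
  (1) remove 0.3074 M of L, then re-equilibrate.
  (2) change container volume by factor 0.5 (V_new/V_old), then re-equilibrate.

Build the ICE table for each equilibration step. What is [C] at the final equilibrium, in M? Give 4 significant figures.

[C]_eq = 9.491 M

Q₀ = 1.9473e-06 vs Keq = 740.5 ⇒ Q<K, forward
Step 1:
                    L           C           D           J
  I             8.576     0.02898       8.726      0.1676
  C             -7.56        5.04        2.52        2.52
  E             1.016       5.069       11.25       2.688
  solve Keq expr → x = 2.52; check Q = 740.5
Then remove 0.3074 M of L.
Step 2:
                    L           C           D           J
  I            0.7086       5.069       11.25       2.688
  C            0.2695     -0.1796    -0.08982    -0.08982
  E            0.9781       4.889       11.16       2.598
  solve Keq expr → x = -0.08982; check Q = 740.5
Then change container volume by factor 0.5 (V_new/V_old).
Step 3:
                    L           C           D           J
  I             1.956       9.779       22.31       5.196
  C            0.4321     -0.2881      -0.144      -0.144
  E             2.388       9.491       22.17       5.052
  solve Keq expr → x = -0.144; check Q = 740.5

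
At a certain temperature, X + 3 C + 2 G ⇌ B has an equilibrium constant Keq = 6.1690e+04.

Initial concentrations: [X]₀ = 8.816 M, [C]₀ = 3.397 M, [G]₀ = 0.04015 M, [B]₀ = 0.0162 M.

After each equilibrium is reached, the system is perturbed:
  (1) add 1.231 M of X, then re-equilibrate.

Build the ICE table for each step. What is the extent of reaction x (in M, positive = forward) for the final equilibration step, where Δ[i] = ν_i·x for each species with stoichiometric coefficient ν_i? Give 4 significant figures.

x = 1.3437e-06 M

Q₀ = 0.02908 vs Keq = 6.1690e+04 ⇒ Q<K, forward
Step 1:
                    X           C           G           B
  init          8.816       3.397     0.04015      0.0162
  Δ          -0.02005    -0.06016    -0.04011     0.02005
  eq            8.796       3.337  4.2406e-05     0.03625
  solve Keq expr → x = 0.02005; check Q = 6.1690e+04
Then add 1.231 M of X.
Step 2:
                    X           C           G           B
  init          10.03       3.337  4.2406e-05     0.03625
  Δ       -1.3437e-06 -4.0312e-06 -2.6875e-06  1.3437e-06
  eq            10.03       3.337  3.9718e-05     0.03626
  solve Keq expr → x = 1.3437e-06; check Q = 6.1690e+04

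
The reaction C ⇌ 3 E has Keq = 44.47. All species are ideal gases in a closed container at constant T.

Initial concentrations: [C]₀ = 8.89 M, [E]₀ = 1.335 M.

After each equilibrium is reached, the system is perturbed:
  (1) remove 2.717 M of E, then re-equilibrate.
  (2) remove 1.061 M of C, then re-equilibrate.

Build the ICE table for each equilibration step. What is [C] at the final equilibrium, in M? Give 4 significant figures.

Q₀ = 0.2676 vs Keq = 44.47 ⇒ Q<K, forward
Step 1:
                   C          E
  Initial       8.89      1.335
  Change      -1.821      5.464
  Equil        7.069      6.799
  solve Keq expr → x = 1.821; check Q = 44.47
Then remove 2.717 M of E.
Step 2:
                   C          E
  Initial      7.069      4.082
  Change      -0.815      2.445
  Equil        6.254      6.527
  solve Keq expr → x = 0.815; check Q = 44.47
Then remove 1.061 M of C.
Step 3:
                   C          E
  Initial      5.193      6.527
  Change      0.1157     -0.347
  Equil        5.308       6.18
  solve Keq expr → x = -0.1157; check Q = 44.47

[C]_eq = 5.308 M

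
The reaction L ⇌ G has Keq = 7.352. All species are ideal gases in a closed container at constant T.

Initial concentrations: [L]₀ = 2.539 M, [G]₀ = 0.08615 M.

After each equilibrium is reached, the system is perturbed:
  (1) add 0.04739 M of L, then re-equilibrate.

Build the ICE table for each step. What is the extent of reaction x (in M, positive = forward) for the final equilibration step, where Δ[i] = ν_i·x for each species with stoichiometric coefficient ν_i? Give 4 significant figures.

Q₀ = 0.03393 vs Keq = 7.352 ⇒ Q<K, forward
Step 1:
                   L          G
  I            2.539    0.08615
  C           -2.225      2.225
  E           0.3143      2.311
  solve Keq expr → x = 2.225; check Q = 7.352
Then add 0.04739 M of L.
Step 2:
                   L          G
  I           0.3617      2.311
  C         -0.04172    0.04172
  E             0.32      2.353
  solve Keq expr → x = 0.04172; check Q = 7.352

x = 0.04172 M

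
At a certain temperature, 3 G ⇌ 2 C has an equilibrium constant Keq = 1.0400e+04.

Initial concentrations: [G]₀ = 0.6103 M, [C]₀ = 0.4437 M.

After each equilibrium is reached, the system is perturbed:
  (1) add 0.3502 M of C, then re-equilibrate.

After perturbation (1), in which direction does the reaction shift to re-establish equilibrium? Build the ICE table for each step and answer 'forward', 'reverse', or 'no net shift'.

Q₀ = 0.8661 vs Keq = 1.0400e+04 ⇒ Q<K, forward
Step 1:
                   G          C
  I           0.6103     0.4437
  C            -0.57       0.38
  E          0.04026     0.8237
  solve Keq expr → x = 0.19; check Q = 1.0400e+04
Then add 0.3502 M of C.
Step 2:
                   G          C
  I          0.04026      1.174
  C          0.01052  -0.007014
  E          0.05078      1.167
  solve Keq expr → x = -0.003507; check Q = 1.0400e+04

Direction: reverse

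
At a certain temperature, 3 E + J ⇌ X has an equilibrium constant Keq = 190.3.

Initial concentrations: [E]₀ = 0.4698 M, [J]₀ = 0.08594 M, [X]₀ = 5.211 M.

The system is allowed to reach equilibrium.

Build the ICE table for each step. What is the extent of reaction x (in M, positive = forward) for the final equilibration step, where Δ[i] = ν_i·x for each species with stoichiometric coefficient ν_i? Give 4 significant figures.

Q₀ = 584.8 vs Keq = 190.3 ⇒ Q>K, reverse
Step 1:
                  E         J         X
  Initial    0.4698   0.08594     5.211
  Change     0.1265   0.04217  -0.04217
  Equil      0.5963    0.1281     5.169
  solve Keq expr → x = -0.04217; check Q = 190.3

x = -0.04217 M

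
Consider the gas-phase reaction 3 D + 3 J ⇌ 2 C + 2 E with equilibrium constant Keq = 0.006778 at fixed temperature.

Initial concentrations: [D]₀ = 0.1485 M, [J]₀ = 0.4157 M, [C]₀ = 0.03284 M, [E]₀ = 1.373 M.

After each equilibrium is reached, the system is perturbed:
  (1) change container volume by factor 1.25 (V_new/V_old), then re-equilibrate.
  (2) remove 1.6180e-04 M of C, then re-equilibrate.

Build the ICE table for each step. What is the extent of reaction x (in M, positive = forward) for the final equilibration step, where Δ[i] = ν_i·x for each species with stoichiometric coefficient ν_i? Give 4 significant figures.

Q₀ = 8.642 vs Keq = 0.006778 ⇒ Q>K, reverse
Step 1:
                    D           J           C           E
  Initial      0.1485      0.4157     0.03284       1.373
  Change      0.04676     0.04676    -0.03118    -0.03118
  Equil        0.1953      0.4625    0.001665       1.342
  solve Keq expr → x = -0.01559; check Q = 0.006778
Then change container volume by factor 1.25 (V_new/V_old).
Step 2:
                    D           J           C           E
  Initial      0.1562        0.37    0.001332       1.073
  Change   3.9065e-04  3.9065e-04 -2.6044e-04 -2.6044e-04
  Equil        0.1566      0.3704    0.001072       1.073
  solve Keq expr → x = -1.3022e-04; check Q = 0.006778
Then remove 1.6180e-04 M of C.
Step 3:
                    D           J           C           E
  Initial      0.1566      0.3704  9.0972e-04       1.073
  Change  -2.3727e-04 -2.3727e-04  1.5818e-04  1.5818e-04
  Equil        0.1564      0.3701    0.001068       1.073
  solve Keq expr → x = 7.9091e-05; check Q = 0.006778

x = 7.9091e-05 M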